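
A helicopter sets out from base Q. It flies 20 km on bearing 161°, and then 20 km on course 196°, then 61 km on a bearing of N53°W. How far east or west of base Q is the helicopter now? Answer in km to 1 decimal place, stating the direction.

47.7 km west

Leg 1 (161°, 20 km): east 20 sin 161° = 6.51, north 20 cos 161° = -18.91
Leg 2 (196°, 20 km): east 20 sin 196° = -5.51, north 20 cos 196° = -19.23
Leg 3 (N53°W, 61 km): east 61 sin 307° = -48.72, north 61 cos 307° = 36.71
Net east component: -47.72 km.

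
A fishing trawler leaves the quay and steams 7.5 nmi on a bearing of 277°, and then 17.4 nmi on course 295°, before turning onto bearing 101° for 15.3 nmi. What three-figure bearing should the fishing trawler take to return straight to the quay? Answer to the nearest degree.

Leg 1 (277°, 7.5 nmi): east 7.5 sin 277° = -7.44, north 7.5 cos 277° = 0.91
Leg 2 (295°, 17.4 nmi): east 17.4 sin 295° = -15.77, north 17.4 cos 295° = 7.35
Leg 3 (101°, 15.3 nmi): east 15.3 sin 101° = 15.02, north 15.3 cos 101° = -2.92
Net displacement: -8.19 east, 5.35 north. Direction back to start is (8.19, -5.35): bearing = atan2(8.19, -5.35) mod 360° = 123.13° ≈ 123°.

123°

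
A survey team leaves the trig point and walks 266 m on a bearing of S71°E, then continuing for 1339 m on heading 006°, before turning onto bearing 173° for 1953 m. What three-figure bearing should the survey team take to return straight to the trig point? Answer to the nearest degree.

Leg 1 (S71°E, 266 m): east 266 sin 109° = 251.51, north 266 cos 109° = -86.60
Leg 2 (006°, 1339 m): east 1339 sin 6° = 139.96, north 1339 cos 6° = 1331.66
Leg 3 (173°, 1953 m): east 1953 sin 173° = 238.01, north 1953 cos 173° = -1938.44
Net displacement: 629.48 east, -693.38 north. Direction back to start is (-629.48, 693.38): bearing = atan2(-629.48, 693.38) mod 360° = 317.77° ≈ 318°.

318°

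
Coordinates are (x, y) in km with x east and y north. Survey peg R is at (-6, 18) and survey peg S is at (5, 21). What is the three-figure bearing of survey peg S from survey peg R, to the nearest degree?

Δeast = 5 − -6 = 11.00; Δnorth = 21 − 18 = 3.00.
Bearing = atan2(Δeast, Δnorth) mod 360° = 74.74° ≈ 075°.

075°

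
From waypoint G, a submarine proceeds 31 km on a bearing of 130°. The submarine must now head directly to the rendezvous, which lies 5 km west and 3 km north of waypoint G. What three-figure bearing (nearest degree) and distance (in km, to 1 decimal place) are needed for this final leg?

309°, 36.8 km

Leg 1 (130°, 31 km): east 31 sin 130° = 23.75, north 31 cos 130° = -19.93
Current position: (23.75, -19.93). Target: (-5, 3). Remaining: Δeast = -28.75, Δnorth = 22.93.
Bearing = atan2(-28.75, 22.93) mod 360° = 308.57°; distance = √((-28.75)² + (22.93)²) = 36.770 km.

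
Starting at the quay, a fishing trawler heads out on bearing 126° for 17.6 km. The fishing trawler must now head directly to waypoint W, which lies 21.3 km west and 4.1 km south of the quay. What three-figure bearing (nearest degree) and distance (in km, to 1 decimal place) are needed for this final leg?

Leg 1 (126°, 17.6 km): east 17.6 sin 126° = 14.24, north 17.6 cos 126° = -10.35
Current position: (14.24, -10.35). Target: (-21.3, -4.1). Remaining: Δeast = -35.54, Δnorth = 6.25.
Bearing = atan2(-35.54, 6.25) mod 360° = 279.97°; distance = √((-35.54)² + (6.25)²) = 36.083 km.

280°, 36.1 km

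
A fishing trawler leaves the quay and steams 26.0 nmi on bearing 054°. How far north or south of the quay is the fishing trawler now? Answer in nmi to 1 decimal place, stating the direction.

Leg 1 (054°, 26.0 nmi): east 26.0 sin 54° = 21.03, north 26.0 cos 54° = 15.28
Net north component: 15.28 nmi.

15.3 nmi north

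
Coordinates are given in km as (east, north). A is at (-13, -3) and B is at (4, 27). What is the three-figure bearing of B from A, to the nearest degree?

030°

Δeast = 4 − -13 = 17.00; Δnorth = 27 − -3 = 30.00.
Bearing = atan2(Δeast, Δnorth) mod 360° = 29.54° ≈ 030°.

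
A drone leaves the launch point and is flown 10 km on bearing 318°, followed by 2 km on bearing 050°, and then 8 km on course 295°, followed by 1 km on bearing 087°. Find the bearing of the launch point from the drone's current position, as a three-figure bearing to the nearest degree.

Leg 1 (318°, 10 km): east 10 sin 318° = -6.69, north 10 cos 318° = 7.43
Leg 2 (050°, 2 km): east 2 sin 50° = 1.53, north 2 cos 50° = 1.29
Leg 3 (295°, 8 km): east 8 sin 295° = -7.25, north 8 cos 295° = 3.38
Leg 4 (087°, 1 km): east 1 sin 87° = 1.00, north 1 cos 87° = 0.05
Net displacement: -11.41 east, 12.15 north. Direction back to start is (11.41, -12.15): bearing = atan2(11.41, -12.15) mod 360° = 136.80° ≈ 137°.

137°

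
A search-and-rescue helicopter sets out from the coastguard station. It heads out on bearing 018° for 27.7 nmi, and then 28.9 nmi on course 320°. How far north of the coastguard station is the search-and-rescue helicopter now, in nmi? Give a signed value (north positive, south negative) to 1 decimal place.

Leg 1 (018°, 27.7 nmi): east 27.7 sin 18° = 8.56, north 27.7 cos 18° = 26.34
Leg 2 (320°, 28.9 nmi): east 28.9 sin 320° = -18.58, north 28.9 cos 320° = 22.14
Net north component: 48.48 nmi.

48.5 nmi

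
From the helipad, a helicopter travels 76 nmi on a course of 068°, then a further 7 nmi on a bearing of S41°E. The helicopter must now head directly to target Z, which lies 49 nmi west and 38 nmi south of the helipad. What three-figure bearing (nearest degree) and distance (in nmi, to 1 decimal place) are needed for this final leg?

244°, 138.3 nmi

Leg 1 (068°, 76 nmi): east 76 sin 68° = 70.47, north 76 cos 68° = 28.47
Leg 2 (S41°E, 7 nmi): east 7 sin 139° = 4.59, north 7 cos 139° = -5.28
Current position: (75.06, 23.19). Target: (-49, -38). Remaining: Δeast = -124.06, Δnorth = -61.19.
Bearing = atan2(-124.06, -61.19) mod 360° = 243.75°; distance = √((-124.06)² + (-61.19)²) = 138.327 nmi.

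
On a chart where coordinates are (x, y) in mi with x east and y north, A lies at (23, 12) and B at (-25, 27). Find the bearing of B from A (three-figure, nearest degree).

287°

Δeast = -25 − 23 = -48.00; Δnorth = 27 − 12 = 15.00.
Bearing = atan2(Δeast, Δnorth) mod 360° = 287.35° ≈ 287°.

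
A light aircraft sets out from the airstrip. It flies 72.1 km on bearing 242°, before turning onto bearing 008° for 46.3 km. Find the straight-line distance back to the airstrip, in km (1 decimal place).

58.5 km

Leg 1 (242°, 72.1 km): east 72.1 sin 242° = -63.66, north 72.1 cos 242° = -33.85
Leg 2 (008°, 46.3 km): east 46.3 sin 8° = 6.44, north 46.3 cos 8° = 45.85
Net: -57.22 east, 12.00 north. Distance = √((-57.22)² + (12.00)²) = 58.462 km.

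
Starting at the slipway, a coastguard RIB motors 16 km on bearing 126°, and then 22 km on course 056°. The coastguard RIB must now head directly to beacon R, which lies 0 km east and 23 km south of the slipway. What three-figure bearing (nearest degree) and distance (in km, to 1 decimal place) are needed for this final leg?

230°, 40.5 km

Leg 1 (126°, 16 km): east 16 sin 126° = 12.94, north 16 cos 126° = -9.40
Leg 2 (056°, 22 km): east 22 sin 56° = 18.24, north 22 cos 56° = 12.30
Current position: (31.18, 2.90). Target: (0, -23). Remaining: Δeast = -31.18, Δnorth = -25.90.
Bearing = atan2(-31.18, -25.90) mod 360° = 230.29°; distance = √((-31.18)² + (-25.90)²) = 40.535 km.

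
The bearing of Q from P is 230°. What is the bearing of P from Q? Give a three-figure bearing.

Back-bearing = 230° − 180° = 050°.

050°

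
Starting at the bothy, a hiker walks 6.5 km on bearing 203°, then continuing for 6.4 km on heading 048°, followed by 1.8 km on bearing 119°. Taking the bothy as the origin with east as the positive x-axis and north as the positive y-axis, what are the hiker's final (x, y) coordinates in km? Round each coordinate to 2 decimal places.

Leg 1 (203°, 6.5 km): east 6.5 sin 203° = -2.54, north 6.5 cos 203° = -5.98
Leg 2 (048°, 6.4 km): east 6.4 sin 48° = 4.76, north 6.4 cos 48° = 4.28
Leg 3 (119°, 1.8 km): east 1.8 sin 119° = 1.57, north 1.8 cos 119° = -0.87
Summing: 3.79 km east, -2.57 km north → (3.79, -2.57).

(3.79, -2.57)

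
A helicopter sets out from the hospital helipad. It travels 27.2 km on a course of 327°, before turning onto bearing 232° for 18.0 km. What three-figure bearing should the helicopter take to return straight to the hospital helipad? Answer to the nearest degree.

Leg 1 (327°, 27.2 km): east 27.2 sin 327° = -14.81, north 27.2 cos 327° = 22.81
Leg 2 (232°, 18.0 km): east 18.0 sin 232° = -14.18, north 18.0 cos 232° = -11.08
Net displacement: -29.00 east, 11.73 north. Direction back to start is (29.00, -11.73): bearing = atan2(29.00, -11.73) mod 360° = 112.02° ≈ 112°.

112°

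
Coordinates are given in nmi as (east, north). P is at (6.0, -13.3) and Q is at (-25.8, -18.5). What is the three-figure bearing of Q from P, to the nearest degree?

Δeast = -25.8 − 6.0 = -31.80; Δnorth = -18.5 − -13.3 = -5.20.
Bearing = atan2(Δeast, Δnorth) mod 360° = 260.71° ≈ 261°.

261°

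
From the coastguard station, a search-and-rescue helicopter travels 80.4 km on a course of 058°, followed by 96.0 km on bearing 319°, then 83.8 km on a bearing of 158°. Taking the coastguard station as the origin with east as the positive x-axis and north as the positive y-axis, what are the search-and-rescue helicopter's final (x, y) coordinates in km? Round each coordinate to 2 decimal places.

(36.59, 37.36)

Leg 1 (058°, 80.4 km): east 80.4 sin 58° = 68.18, north 80.4 cos 58° = 42.61
Leg 2 (319°, 96.0 km): east 96.0 sin 319° = -62.98, north 96.0 cos 319° = 72.45
Leg 3 (158°, 83.8 km): east 83.8 sin 158° = 31.39, north 83.8 cos 158° = -77.70
Summing: 36.59 km east, 37.36 km north → (36.59, 37.36).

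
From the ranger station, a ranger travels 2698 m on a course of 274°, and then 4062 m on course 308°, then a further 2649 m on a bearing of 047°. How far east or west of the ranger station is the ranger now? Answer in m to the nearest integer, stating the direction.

3955 m west

Leg 1 (274°, 2698 m): east 2698 sin 274° = -2691.43, north 2698 cos 274° = 188.20
Leg 2 (308°, 4062 m): east 4062 sin 308° = -3200.90, north 4062 cos 308° = 2500.82
Leg 3 (047°, 2649 m): east 2649 sin 47° = 1937.36, north 2649 cos 47° = 1806.61
Net east component: -3954.97 m.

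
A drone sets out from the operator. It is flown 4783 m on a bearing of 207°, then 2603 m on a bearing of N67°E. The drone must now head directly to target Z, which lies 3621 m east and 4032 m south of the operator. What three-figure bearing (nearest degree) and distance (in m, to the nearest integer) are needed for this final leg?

Leg 1 (207°, 4783 m): east 4783 sin 207° = -2171.44, north 4783 cos 207° = -4261.68
Leg 2 (N67°E, 2603 m): east 2603 sin 67° = 2396.07, north 2603 cos 67° = 1017.07
Current position: (224.64, -3244.61). Target: (3621, -4032). Remaining: Δeast = 3396.36, Δnorth = -787.39.
Bearing = atan2(3396.36, -787.39) mod 360° = 103.05°; distance = √((3396.36)² + (-787.39)²) = 3486.439 m.

103°, 3486 m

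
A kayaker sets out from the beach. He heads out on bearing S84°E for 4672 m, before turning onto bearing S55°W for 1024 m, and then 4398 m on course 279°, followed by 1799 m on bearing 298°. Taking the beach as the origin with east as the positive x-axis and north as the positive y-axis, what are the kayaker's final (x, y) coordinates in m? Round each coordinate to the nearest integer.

(-2125, 457)

Leg 1 (S84°E, 4672 m): east 4672 sin 96° = 4646.41, north 4672 cos 96° = -488.36
Leg 2 (S55°W, 1024 m): east 1024 sin 235° = -838.81, north 1024 cos 235° = -587.34
Leg 3 (279°, 4398 m): east 4398 sin 279° = -4343.85, north 4398 cos 279° = 688.00
Leg 4 (298°, 1799 m): east 1799 sin 298° = -1588.42, north 1799 cos 298° = 844.58
Summing: -2124.68 m east, 456.88 m north → (-2125, 457).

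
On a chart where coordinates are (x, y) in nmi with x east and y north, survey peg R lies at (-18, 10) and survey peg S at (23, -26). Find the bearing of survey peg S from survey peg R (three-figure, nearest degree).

131°

Δeast = 23 − -18 = 41.00; Δnorth = -26 − 10 = -36.00.
Bearing = atan2(Δeast, Δnorth) mod 360° = 131.28° ≈ 131°.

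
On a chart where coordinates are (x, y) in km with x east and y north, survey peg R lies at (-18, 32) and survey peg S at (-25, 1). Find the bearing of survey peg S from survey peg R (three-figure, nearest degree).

193°

Δeast = -25 − -18 = -7.00; Δnorth = 1 − 32 = -31.00.
Bearing = atan2(Δeast, Δnorth) mod 360° = 192.72° ≈ 193°.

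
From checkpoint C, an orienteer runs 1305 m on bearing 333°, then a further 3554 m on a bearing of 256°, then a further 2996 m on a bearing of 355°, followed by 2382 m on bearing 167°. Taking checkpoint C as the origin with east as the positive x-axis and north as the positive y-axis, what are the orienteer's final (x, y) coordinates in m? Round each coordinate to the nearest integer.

Leg 1 (333°, 1305 m): east 1305 sin 333° = -592.46, north 1305 cos 333° = 1162.76
Leg 2 (256°, 3554 m): east 3554 sin 256° = -3448.43, north 3554 cos 256° = -859.79
Leg 3 (355°, 2996 m): east 2996 sin 355° = -261.12, north 2996 cos 355° = 2984.60
Leg 4 (167°, 2382 m): east 2382 sin 167° = 535.83, north 2382 cos 167° = -2320.95
Summing: -3766.17 m east, 966.62 m north → (-3766, 967).

(-3766, 967)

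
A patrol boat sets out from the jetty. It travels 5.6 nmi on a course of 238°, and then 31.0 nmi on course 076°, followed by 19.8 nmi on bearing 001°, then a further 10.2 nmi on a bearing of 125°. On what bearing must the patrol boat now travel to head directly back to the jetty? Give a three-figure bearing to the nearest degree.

241°

Leg 1 (238°, 5.6 nmi): east 5.6 sin 238° = -4.75, north 5.6 cos 238° = -2.97
Leg 2 (076°, 31.0 nmi): east 31.0 sin 76° = 30.08, north 31.0 cos 76° = 7.50
Leg 3 (001°, 19.8 nmi): east 19.8 sin 1° = 0.35, north 19.8 cos 1° = 19.80
Leg 4 (125°, 10.2 nmi): east 10.2 sin 125° = 8.36, north 10.2 cos 125° = -5.85
Net displacement: 34.03 east, 18.48 north. Direction back to start is (-34.03, -18.48): bearing = atan2(-34.03, -18.48) mod 360° = 241.50° ≈ 241°.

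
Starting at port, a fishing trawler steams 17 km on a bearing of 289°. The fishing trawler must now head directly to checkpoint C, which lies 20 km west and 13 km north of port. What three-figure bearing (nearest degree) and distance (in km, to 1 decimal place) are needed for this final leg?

Leg 1 (289°, 17 km): east 17 sin 289° = -16.07, north 17 cos 289° = 5.53
Current position: (-16.07, 5.53). Target: (-20, 13). Remaining: Δeast = -3.93, Δnorth = 7.47.
Bearing = atan2(-3.93, 7.47) mod 360° = 332.26°; distance = √((-3.93)² + (7.47)²) = 8.435 km.

332°, 8.4 km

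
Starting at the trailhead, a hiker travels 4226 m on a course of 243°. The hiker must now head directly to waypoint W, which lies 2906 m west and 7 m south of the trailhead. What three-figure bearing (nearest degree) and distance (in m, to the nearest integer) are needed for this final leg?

Leg 1 (243°, 4226 m): east 4226 sin 243° = -3765.39, north 4226 cos 243° = -1918.56
Current position: (-3765.39, -1918.56). Target: (-2906, -7). Remaining: Δeast = 859.39, Δnorth = 1911.56.
Bearing = atan2(859.39, 1911.56) mod 360° = 24.21°; distance = √((859.39)² + (1911.56)²) = 2095.861 m.

024°, 2096 m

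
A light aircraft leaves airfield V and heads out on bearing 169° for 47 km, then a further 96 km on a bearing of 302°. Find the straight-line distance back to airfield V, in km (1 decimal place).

Leg 1 (169°, 47 km): east 47 sin 169° = 8.97, north 47 cos 169° = -46.14
Leg 2 (302°, 96 km): east 96 sin 302° = -81.41, north 96 cos 302° = 50.87
Net: -72.44 east, 4.74 north. Distance = √((-72.44)² + (4.74)²) = 72.599 km.

72.6 km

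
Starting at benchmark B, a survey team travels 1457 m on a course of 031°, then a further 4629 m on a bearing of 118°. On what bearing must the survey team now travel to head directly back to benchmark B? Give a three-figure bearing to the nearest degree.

281°

Leg 1 (031°, 1457 m): east 1457 sin 31° = 750.41, north 1457 cos 31° = 1248.89
Leg 2 (118°, 4629 m): east 4629 sin 118° = 4087.16, north 4629 cos 118° = -2173.18
Net displacement: 4837.57 east, -924.29 north. Direction back to start is (-4837.57, 924.29): bearing = atan2(-4837.57, 924.29) mod 360° = 280.82° ≈ 281°.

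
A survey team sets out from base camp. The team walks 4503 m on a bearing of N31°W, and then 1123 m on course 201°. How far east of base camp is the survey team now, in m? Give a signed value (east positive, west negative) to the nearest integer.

-2722 m

Leg 1 (N31°W, 4503 m): east 4503 sin 329° = -2319.22, north 4503 cos 329° = 3859.82
Leg 2 (201°, 1123 m): east 1123 sin 201° = -402.45, north 1123 cos 201° = -1048.41
Net east component: -2721.66 m.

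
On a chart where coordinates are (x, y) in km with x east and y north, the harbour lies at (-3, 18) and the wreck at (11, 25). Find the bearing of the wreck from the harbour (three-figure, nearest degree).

Δeast = 11 − -3 = 14.00; Δnorth = 25 − 18 = 7.00.
Bearing = atan2(Δeast, Δnorth) mod 360° = 63.43° ≈ 063°.

063°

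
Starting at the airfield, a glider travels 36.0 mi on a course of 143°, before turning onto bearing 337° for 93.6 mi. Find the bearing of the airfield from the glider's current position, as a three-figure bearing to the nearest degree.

Leg 1 (143°, 36.0 mi): east 36.0 sin 143° = 21.67, north 36.0 cos 143° = -28.75
Leg 2 (337°, 93.6 mi): east 93.6 sin 337° = -36.57, north 93.6 cos 337° = 86.16
Net displacement: -14.91 east, 57.41 north. Direction back to start is (14.91, -57.41): bearing = atan2(14.91, -57.41) mod 360° = 165.44° ≈ 165°.

165°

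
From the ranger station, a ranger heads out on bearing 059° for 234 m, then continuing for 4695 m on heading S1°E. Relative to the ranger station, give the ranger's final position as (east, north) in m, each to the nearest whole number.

(283, -4574)

Leg 1 (059°, 234 m): east 234 sin 59° = 200.58, north 234 cos 59° = 120.52
Leg 2 (S1°E, 4695 m): east 4695 sin 179° = 81.94, north 4695 cos 179° = -4694.28
Summing: 282.52 m east, -4573.77 m north → (283, -4574).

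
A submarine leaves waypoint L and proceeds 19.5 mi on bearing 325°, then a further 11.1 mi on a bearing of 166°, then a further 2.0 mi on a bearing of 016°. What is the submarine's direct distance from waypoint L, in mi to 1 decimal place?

Leg 1 (325°, 19.5 mi): east 19.5 sin 325° = -11.18, north 19.5 cos 325° = 15.97
Leg 2 (166°, 11.1 mi): east 11.1 sin 166° = 2.69, north 11.1 cos 166° = -10.77
Leg 3 (016°, 2.0 mi): east 2.0 sin 16° = 0.55, north 2.0 cos 16° = 1.92
Net: -7.95 east, 7.13 north. Distance = √((-7.95)² + (7.13)²) = 10.675 mi.

10.7 mi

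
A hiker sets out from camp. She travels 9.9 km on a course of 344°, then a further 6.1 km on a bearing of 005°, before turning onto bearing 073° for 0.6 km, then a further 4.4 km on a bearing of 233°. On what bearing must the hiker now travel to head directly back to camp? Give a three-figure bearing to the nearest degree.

159°

Leg 1 (344°, 9.9 km): east 9.9 sin 344° = -2.73, north 9.9 cos 344° = 9.52
Leg 2 (005°, 6.1 km): east 6.1 sin 5° = 0.53, north 6.1 cos 5° = 6.08
Leg 3 (073°, 0.6 km): east 0.6 sin 73° = 0.57, north 0.6 cos 73° = 0.18
Leg 4 (233°, 4.4 km): east 4.4 sin 233° = -3.51, north 4.4 cos 233° = -2.65
Net displacement: -5.14 east, 13.12 north. Direction back to start is (5.14, -13.12): bearing = atan2(5.14, -13.12) mod 360° = 158.62° ≈ 159°.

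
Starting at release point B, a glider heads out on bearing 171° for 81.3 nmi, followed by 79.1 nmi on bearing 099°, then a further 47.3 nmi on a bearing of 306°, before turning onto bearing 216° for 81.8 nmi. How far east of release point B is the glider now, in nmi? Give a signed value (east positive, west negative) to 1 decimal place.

Leg 1 (171°, 81.3 nmi): east 81.3 sin 171° = 12.72, north 81.3 cos 171° = -80.30
Leg 2 (099°, 79.1 nmi): east 79.1 sin 99° = 78.13, north 79.1 cos 99° = -12.37
Leg 3 (306°, 47.3 nmi): east 47.3 sin 306° = -38.27, north 47.3 cos 306° = 27.80
Leg 4 (216°, 81.8 nmi): east 81.8 sin 216° = -48.08, north 81.8 cos 216° = -66.18
Net east component: 4.50 nmi.

4.5 nmi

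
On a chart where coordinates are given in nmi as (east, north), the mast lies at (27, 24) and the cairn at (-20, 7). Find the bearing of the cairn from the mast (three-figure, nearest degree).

250°

Δeast = -20 − 27 = -47.00; Δnorth = 7 − 24 = -17.00.
Bearing = atan2(Δeast, Δnorth) mod 360° = 250.11° ≈ 250°.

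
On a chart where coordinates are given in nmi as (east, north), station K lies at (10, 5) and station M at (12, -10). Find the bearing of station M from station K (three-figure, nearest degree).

Δeast = 12 − 10 = 2.00; Δnorth = -10 − 5 = -15.00.
Bearing = atan2(Δeast, Δnorth) mod 360° = 172.41° ≈ 172°.

172°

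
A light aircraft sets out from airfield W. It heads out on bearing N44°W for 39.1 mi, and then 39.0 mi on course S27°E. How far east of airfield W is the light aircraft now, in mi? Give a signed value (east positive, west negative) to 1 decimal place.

Leg 1 (N44°W, 39.1 mi): east 39.1 sin 316° = -27.16, north 39.1 cos 316° = 28.13
Leg 2 (S27°E, 39.0 mi): east 39.0 sin 153° = 17.71, north 39.0 cos 153° = -34.75
Net east component: -9.46 mi.

-9.5 mi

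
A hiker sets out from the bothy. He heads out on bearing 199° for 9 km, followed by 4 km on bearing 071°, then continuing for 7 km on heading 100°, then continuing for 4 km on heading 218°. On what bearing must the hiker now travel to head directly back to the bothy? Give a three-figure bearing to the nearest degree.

335°

Leg 1 (199°, 9 km): east 9 sin 199° = -2.93, north 9 cos 199° = -8.51
Leg 2 (071°, 4 km): east 4 sin 71° = 3.78, north 4 cos 71° = 1.30
Leg 3 (100°, 7 km): east 7 sin 100° = 6.89, north 7 cos 100° = -1.22
Leg 4 (218°, 4 km): east 4 sin 218° = -2.46, north 4 cos 218° = -3.15
Net displacement: 5.28 east, -11.57 north. Direction back to start is (-5.28, 11.57): bearing = atan2(-5.28, 11.57) mod 360° = 335.47° ≈ 335°.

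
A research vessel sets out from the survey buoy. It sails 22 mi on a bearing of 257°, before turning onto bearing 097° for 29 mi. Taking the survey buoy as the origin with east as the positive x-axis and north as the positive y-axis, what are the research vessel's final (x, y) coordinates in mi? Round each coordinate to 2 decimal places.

Leg 1 (257°, 22 mi): east 22 sin 257° = -21.44, north 22 cos 257° = -4.95
Leg 2 (097°, 29 mi): east 29 sin 97° = 28.78, north 29 cos 97° = -3.53
Summing: 7.35 mi east, -8.48 mi north → (7.35, -8.48).

(7.35, -8.48)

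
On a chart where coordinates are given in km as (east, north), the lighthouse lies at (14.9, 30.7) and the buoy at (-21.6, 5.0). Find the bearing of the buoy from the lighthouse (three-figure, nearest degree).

235°

Δeast = -21.6 − 14.9 = -36.50; Δnorth = 5.0 − 30.7 = -25.70.
Bearing = atan2(Δeast, Δnorth) mod 360° = 234.85° ≈ 235°.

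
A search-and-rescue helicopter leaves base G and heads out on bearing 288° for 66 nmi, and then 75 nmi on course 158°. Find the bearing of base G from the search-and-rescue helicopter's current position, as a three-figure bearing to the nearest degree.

Leg 1 (288°, 66 nmi): east 66 sin 288° = -62.77, north 66 cos 288° = 20.40
Leg 2 (158°, 75 nmi): east 75 sin 158° = 28.10, north 75 cos 158° = -69.54
Net displacement: -34.67 east, -49.14 north. Direction back to start is (34.67, 49.14): bearing = atan2(34.67, 49.14) mod 360° = 35.21° ≈ 035°.

035°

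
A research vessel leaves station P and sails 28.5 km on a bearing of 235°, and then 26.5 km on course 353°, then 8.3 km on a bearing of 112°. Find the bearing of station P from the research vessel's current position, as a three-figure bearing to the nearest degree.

Leg 1 (235°, 28.5 km): east 28.5 sin 235° = -23.35, north 28.5 cos 235° = -16.35
Leg 2 (353°, 26.5 km): east 26.5 sin 353° = -3.23, north 26.5 cos 353° = 26.30
Leg 3 (112°, 8.3 km): east 8.3 sin 112° = 7.70, north 8.3 cos 112° = -3.11
Net displacement: -18.88 east, 6.85 north. Direction back to start is (18.88, -6.85): bearing = atan2(18.88, -6.85) mod 360° = 109.93° ≈ 110°.

110°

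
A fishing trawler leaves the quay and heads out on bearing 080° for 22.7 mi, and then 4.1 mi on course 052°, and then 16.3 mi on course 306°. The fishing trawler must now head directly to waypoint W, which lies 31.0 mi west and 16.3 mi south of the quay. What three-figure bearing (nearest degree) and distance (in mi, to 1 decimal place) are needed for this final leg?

233°, 54.1 mi

Leg 1 (080°, 22.7 mi): east 22.7 sin 80° = 22.36, north 22.7 cos 80° = 3.94
Leg 2 (052°, 4.1 mi): east 4.1 sin 52° = 3.23, north 4.1 cos 52° = 2.52
Leg 3 (306°, 16.3 mi): east 16.3 sin 306° = -13.19, north 16.3 cos 306° = 9.58
Current position: (12.40, 16.05). Target: (-31.0, -16.3). Remaining: Δeast = -43.40, Δnorth = -32.35.
Bearing = atan2(-43.40, -32.35) mod 360° = 233.30°; distance = √((-43.40)² + (-32.35)²) = 54.128 mi.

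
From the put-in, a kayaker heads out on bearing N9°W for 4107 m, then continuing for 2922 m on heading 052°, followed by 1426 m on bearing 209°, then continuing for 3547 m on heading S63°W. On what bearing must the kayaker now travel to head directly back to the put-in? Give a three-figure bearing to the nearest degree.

144°

Leg 1 (N9°W, 4107 m): east 4107 sin 351° = -642.48, north 4107 cos 351° = 4056.44
Leg 2 (052°, 2922 m): east 2922 sin 52° = 2302.57, north 2922 cos 52° = 1798.96
Leg 3 (209°, 1426 m): east 1426 sin 209° = -691.34, north 1426 cos 209° = -1247.21
Leg 4 (S63°W, 3547 m): east 3547 sin 243° = -3160.40, north 3547 cos 243° = -1610.30
Net displacement: -2191.65 east, 2997.89 north. Direction back to start is (2191.65, -2997.89): bearing = atan2(2191.65, -2997.89) mod 360° = 143.83° ≈ 144°.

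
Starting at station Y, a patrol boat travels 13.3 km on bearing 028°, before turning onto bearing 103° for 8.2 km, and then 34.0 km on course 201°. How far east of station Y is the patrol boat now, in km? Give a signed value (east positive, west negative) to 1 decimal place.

Leg 1 (028°, 13.3 km): east 13.3 sin 28° = 6.24, north 13.3 cos 28° = 11.74
Leg 2 (103°, 8.2 km): east 8.2 sin 103° = 7.99, north 8.2 cos 103° = -1.84
Leg 3 (201°, 34.0 km): east 34.0 sin 201° = -12.18, north 34.0 cos 201° = -31.74
Net east component: 2.05 km.

2.0 km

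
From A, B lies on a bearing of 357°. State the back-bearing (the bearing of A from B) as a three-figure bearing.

177°

Back-bearing = 357° − 180° = 177°.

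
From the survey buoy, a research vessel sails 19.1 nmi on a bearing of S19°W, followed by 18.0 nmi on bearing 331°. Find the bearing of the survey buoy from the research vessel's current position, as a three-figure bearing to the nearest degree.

Leg 1 (S19°W, 19.1 nmi): east 19.1 sin 199° = -6.22, north 19.1 cos 199° = -18.06
Leg 2 (331°, 18.0 nmi): east 18.0 sin 331° = -8.73, north 18.0 cos 331° = 15.74
Net displacement: -14.94 east, -2.32 north. Direction back to start is (14.94, 2.32): bearing = atan2(14.94, 2.32) mod 360° = 81.19° ≈ 081°.

081°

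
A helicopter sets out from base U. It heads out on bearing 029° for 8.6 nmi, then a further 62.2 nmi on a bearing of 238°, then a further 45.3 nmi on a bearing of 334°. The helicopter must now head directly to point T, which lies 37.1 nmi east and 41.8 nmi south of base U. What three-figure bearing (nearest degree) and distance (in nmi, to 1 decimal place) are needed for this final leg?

118°, 120.0 nmi

Leg 1 (029°, 8.6 nmi): east 8.6 sin 29° = 4.17, north 8.6 cos 29° = 7.52
Leg 2 (238°, 62.2 nmi): east 62.2 sin 238° = -52.75, north 62.2 cos 238° = -32.96
Leg 3 (334°, 45.3 nmi): east 45.3 sin 334° = -19.86, north 45.3 cos 334° = 40.72
Current position: (-68.44, 15.28). Target: (37.1, -41.8). Remaining: Δeast = 105.54, Δnorth = -57.08.
Bearing = atan2(105.54, -57.08) mod 360° = 118.41°; distance = √((105.54)² + (-57.08)²) = 119.983 nmi.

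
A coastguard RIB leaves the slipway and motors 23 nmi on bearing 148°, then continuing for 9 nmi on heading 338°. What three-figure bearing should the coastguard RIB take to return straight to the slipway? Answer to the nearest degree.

Leg 1 (148°, 23 nmi): east 23 sin 148° = 12.19, north 23 cos 148° = -19.51
Leg 2 (338°, 9 nmi): east 9 sin 338° = -3.37, north 9 cos 338° = 8.34
Net displacement: 8.82 east, -11.16 north. Direction back to start is (-8.82, 11.16): bearing = atan2(-8.82, 11.16) mod 360° = 321.69° ≈ 322°.

322°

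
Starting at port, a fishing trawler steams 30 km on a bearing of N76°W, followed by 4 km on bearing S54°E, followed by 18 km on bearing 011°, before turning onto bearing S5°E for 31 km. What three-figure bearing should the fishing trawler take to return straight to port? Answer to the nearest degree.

067°

Leg 1 (N76°W, 30 km): east 30 sin 284° = -29.11, north 30 cos 284° = 7.26
Leg 2 (S54°E, 4 km): east 4 sin 126° = 3.24, north 4 cos 126° = -2.35
Leg 3 (011°, 18 km): east 18 sin 11° = 3.43, north 18 cos 11° = 17.67
Leg 4 (S5°E, 31 km): east 31 sin 175° = 2.70, north 31 cos 175° = -30.88
Net displacement: -19.74 east, -8.31 north. Direction back to start is (19.74, 8.31): bearing = atan2(19.74, 8.31) mod 360° = 67.18° ≈ 067°.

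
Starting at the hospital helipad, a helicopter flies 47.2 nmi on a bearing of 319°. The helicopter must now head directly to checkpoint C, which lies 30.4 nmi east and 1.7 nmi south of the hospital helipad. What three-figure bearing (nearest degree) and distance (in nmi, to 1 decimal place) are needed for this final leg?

121°, 71.8 nmi

Leg 1 (319°, 47.2 nmi): east 47.2 sin 319° = -30.97, north 47.2 cos 319° = 35.62
Current position: (-30.97, 35.62). Target: (30.4, -1.7). Remaining: Δeast = 61.37, Δnorth = -37.32.
Bearing = atan2(61.37, -37.32) mod 360° = 121.31°; distance = √((61.37)² + (-37.32)²) = 71.824 nmi.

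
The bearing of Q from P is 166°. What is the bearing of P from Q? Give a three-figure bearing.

346°

Back-bearing = 166° + 180° = 346°.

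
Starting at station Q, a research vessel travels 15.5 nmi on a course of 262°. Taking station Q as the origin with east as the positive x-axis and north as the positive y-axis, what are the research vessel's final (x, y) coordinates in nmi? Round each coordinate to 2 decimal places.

(-15.35, -2.16)

Leg 1 (262°, 15.5 nmi): east 15.5 sin 262° = -15.35, north 15.5 cos 262° = -2.16
Summing: -15.35 nmi east, -2.16 nmi north → (-15.35, -2.16).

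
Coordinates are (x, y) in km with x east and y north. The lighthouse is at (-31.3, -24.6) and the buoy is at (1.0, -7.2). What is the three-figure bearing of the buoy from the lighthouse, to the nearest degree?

062°

Δeast = 1.0 − -31.3 = 32.30; Δnorth = -7.2 − -24.6 = 17.40.
Bearing = atan2(Δeast, Δnorth) mod 360° = 61.69° ≈ 062°.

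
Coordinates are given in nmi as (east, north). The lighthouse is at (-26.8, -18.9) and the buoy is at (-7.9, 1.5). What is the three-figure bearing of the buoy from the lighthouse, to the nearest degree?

043°

Δeast = -7.9 − -26.8 = 18.90; Δnorth = 1.5 − -18.9 = 20.40.
Bearing = atan2(Δeast, Δnorth) mod 360° = 42.81° ≈ 043°.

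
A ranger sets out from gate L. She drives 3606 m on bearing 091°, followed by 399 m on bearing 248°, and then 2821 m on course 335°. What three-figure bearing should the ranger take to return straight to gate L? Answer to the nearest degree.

221°

Leg 1 (091°, 3606 m): east 3606 sin 91° = 3605.45, north 3606 cos 91° = -62.93
Leg 2 (248°, 399 m): east 399 sin 248° = -369.95, north 399 cos 248° = -149.47
Leg 3 (335°, 2821 m): east 2821 sin 335° = -1192.21, north 2821 cos 335° = 2556.69
Net displacement: 2043.30 east, 2344.29 north. Direction back to start is (-2043.30, -2344.29): bearing = atan2(-2043.30, -2344.29) mod 360° = 221.08° ≈ 221°.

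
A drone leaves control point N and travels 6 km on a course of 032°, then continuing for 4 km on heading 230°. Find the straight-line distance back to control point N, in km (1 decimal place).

2.5 km

Leg 1 (032°, 6 km): east 6 sin 32° = 3.18, north 6 cos 32° = 5.09
Leg 2 (230°, 4 km): east 4 sin 230° = -3.06, north 4 cos 230° = -2.57
Net: 0.12 east, 2.52 north. Distance = √((0.12)² + (2.52)²) = 2.520 km.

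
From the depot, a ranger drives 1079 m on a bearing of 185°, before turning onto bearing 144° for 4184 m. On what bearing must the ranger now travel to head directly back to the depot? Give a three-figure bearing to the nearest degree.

332°

Leg 1 (185°, 1079 m): east 1079 sin 185° = -94.04, north 1079 cos 185° = -1074.89
Leg 2 (144°, 4184 m): east 4184 sin 144° = 2459.29, north 4184 cos 144° = -3384.93
Net displacement: 2365.25 east, -4459.82 north. Direction back to start is (-2365.25, 4459.82): bearing = atan2(-2365.25, 4459.82) mod 360° = 332.06° ≈ 332°.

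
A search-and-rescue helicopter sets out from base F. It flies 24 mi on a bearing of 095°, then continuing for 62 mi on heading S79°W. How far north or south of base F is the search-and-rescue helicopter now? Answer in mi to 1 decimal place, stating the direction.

Leg 1 (095°, 24 mi): east 24 sin 95° = 23.91, north 24 cos 95° = -2.09
Leg 2 (S79°W, 62 mi): east 62 sin 259° = -60.86, north 62 cos 259° = -11.83
Net north component: -13.92 mi.

13.9 mi south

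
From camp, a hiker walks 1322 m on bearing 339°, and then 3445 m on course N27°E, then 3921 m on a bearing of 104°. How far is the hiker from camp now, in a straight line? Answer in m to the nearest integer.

5934 m

Leg 1 (339°, 1322 m): east 1322 sin 339° = -473.76, north 1322 cos 339° = 1234.19
Leg 2 (N27°E, 3445 m): east 3445 sin 27° = 1564.00, north 3445 cos 27° = 3069.52
Leg 3 (104°, 3921 m): east 3921 sin 104° = 3804.53, north 3921 cos 104° = -948.58
Net: 4894.76 east, 3355.14 north. Distance = √((4894.76)² + (3355.14)²) = 5934.278 m.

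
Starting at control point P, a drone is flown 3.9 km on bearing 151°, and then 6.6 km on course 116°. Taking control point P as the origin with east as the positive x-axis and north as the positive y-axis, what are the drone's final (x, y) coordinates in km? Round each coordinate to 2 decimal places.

Leg 1 (151°, 3.9 km): east 3.9 sin 151° = 1.89, north 3.9 cos 151° = -3.41
Leg 2 (116°, 6.6 km): east 6.6 sin 116° = 5.93, north 6.6 cos 116° = -2.89
Summing: 7.82 km east, -6.30 km north → (7.82, -6.30).

(7.82, -6.30)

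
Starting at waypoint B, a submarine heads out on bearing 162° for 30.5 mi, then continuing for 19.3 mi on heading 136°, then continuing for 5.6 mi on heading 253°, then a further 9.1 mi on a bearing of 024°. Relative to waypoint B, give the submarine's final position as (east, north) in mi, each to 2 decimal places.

(21.18, -36.21)

Leg 1 (162°, 30.5 mi): east 30.5 sin 162° = 9.43, north 30.5 cos 162° = -29.01
Leg 2 (136°, 19.3 mi): east 19.3 sin 136° = 13.41, north 19.3 cos 136° = -13.88
Leg 3 (253°, 5.6 mi): east 5.6 sin 253° = -5.36, north 5.6 cos 253° = -1.64
Leg 4 (024°, 9.1 mi): east 9.1 sin 24° = 3.70, north 9.1 cos 24° = 8.31
Summing: 21.18 mi east, -36.21 mi north → (21.18, -36.21).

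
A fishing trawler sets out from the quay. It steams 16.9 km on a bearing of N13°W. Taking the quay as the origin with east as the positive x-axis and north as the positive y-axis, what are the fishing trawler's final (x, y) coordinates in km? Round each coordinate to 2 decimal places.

(-3.80, 16.47)

Leg 1 (N13°W, 16.9 km): east 16.9 sin 347° = -3.80, north 16.9 cos 347° = 16.47
Summing: -3.80 km east, 16.47 km north → (-3.80, 16.47).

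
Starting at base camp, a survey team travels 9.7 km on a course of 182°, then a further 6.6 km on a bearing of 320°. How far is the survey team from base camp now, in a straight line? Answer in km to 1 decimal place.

Leg 1 (182°, 9.7 km): east 9.7 sin 182° = -0.34, north 9.7 cos 182° = -9.69
Leg 2 (320°, 6.6 km): east 6.6 sin 320° = -4.24, north 6.6 cos 320° = 5.06
Net: -4.58 east, -4.64 north. Distance = √((-4.58)² + (-4.64)²) = 6.519 km.

6.5 km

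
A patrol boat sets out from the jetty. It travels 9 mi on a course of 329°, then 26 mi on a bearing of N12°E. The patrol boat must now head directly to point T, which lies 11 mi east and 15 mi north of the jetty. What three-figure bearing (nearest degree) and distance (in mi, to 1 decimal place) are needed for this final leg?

151°, 20.8 mi

Leg 1 (329°, 9 mi): east 9 sin 329° = -4.64, north 9 cos 329° = 7.71
Leg 2 (N12°E, 26 mi): east 26 sin 12° = 5.41, north 26 cos 12° = 25.43
Current position: (0.77, 33.15). Target: (11, 15). Remaining: Δeast = 10.23, Δnorth = -18.15.
Bearing = atan2(10.23, -18.15) mod 360° = 150.59°; distance = √((10.23)² + (-18.15)²) = 20.831 mi.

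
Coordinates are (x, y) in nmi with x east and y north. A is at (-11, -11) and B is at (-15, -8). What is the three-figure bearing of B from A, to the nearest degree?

307°

Δeast = -15 − -11 = -4.00; Δnorth = -8 − -11 = 3.00.
Bearing = atan2(Δeast, Δnorth) mod 360° = 306.87° ≈ 307°.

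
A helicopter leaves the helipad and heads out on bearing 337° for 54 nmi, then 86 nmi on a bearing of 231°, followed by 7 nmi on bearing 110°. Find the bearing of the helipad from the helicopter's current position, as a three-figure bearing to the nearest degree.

Leg 1 (337°, 54 nmi): east 54 sin 337° = -21.10, north 54 cos 337° = 49.71
Leg 2 (231°, 86 nmi): east 86 sin 231° = -66.83, north 86 cos 231° = -54.12
Leg 3 (110°, 7 nmi): east 7 sin 110° = 6.58, north 7 cos 110° = -2.39
Net displacement: -81.36 east, -6.81 north. Direction back to start is (81.36, 6.81): bearing = atan2(81.36, 6.81) mod 360° = 85.22° ≈ 085°.

085°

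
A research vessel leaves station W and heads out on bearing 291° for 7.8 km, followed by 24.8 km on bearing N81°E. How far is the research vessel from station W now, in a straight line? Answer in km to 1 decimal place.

Leg 1 (291°, 7.8 km): east 7.8 sin 291° = -7.28, north 7.8 cos 291° = 2.80
Leg 2 (N81°E, 24.8 km): east 24.8 sin 81° = 24.49, north 24.8 cos 81° = 3.88
Net: 17.21 east, 6.67 north. Distance = √((17.21)² + (6.67)²) = 18.462 km.

18.5 km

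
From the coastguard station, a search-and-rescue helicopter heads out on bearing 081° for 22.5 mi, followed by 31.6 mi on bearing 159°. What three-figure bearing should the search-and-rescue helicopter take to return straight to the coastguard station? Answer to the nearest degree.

Leg 1 (081°, 22.5 mi): east 22.5 sin 81° = 22.22, north 22.5 cos 81° = 3.52
Leg 2 (159°, 31.6 mi): east 31.6 sin 159° = 11.32, north 31.6 cos 159° = -29.50
Net displacement: 33.55 east, -25.98 north. Direction back to start is (-33.55, 25.98): bearing = atan2(-33.55, 25.98) mod 360° = 307.76° ≈ 308°.

308°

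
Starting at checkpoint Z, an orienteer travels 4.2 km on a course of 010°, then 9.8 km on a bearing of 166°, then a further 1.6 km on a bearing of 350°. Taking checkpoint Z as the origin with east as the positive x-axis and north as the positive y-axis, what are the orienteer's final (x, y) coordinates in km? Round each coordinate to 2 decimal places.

(2.82, -3.80)

Leg 1 (010°, 4.2 km): east 4.2 sin 10° = 0.73, north 4.2 cos 10° = 4.14
Leg 2 (166°, 9.8 km): east 9.8 sin 166° = 2.37, north 9.8 cos 166° = -9.51
Leg 3 (350°, 1.6 km): east 1.6 sin 350° = -0.28, north 1.6 cos 350° = 1.58
Summing: 2.82 km east, -3.80 km north → (2.82, -3.80).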